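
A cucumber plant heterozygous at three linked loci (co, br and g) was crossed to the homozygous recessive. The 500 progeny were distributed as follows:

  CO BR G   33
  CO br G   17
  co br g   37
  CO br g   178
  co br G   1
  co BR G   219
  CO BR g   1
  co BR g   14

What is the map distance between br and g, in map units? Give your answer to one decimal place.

6.6 map units

The two most frequent reciprocal classes, co BR G and CO br g, are the parental types, so the F1 was co BR G / CO br g.
The two rarest classes, co br G and CO BR g, are the double crossovers. Comparing them with the parentals, only the br allele has switched, so br is the middle locus and the order is co – br – g.
Crossovers in the br–g interval produce the single-crossover classes co BR g and CO br G (14 + 17 = 31) plus the double crossovers (2).
RF(br–g) = (31 + 2) / 500 = 33/500 = 0.0660 → 6.6 map units.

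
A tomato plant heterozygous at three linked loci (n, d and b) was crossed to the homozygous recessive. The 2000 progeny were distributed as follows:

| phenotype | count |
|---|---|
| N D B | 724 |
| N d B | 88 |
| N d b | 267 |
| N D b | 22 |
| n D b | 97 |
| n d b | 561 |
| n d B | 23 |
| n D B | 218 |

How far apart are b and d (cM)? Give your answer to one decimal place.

11.5 cM

The two most frequent reciprocal classes, N D B and n d b, are the parental types, so the F1 was N D B / n d b.
The two rarest classes, N D b and n d B, are the double crossovers. Comparing them with the parentals, only the b allele has switched, so b is the middle locus and the order is n – b – d.
Crossovers in the b–d interval produce the single-crossover classes N d B and n D b (88 + 97 = 185) plus the double crossovers (45).
RF(b–d) = (185 + 45) / 2000 = 230/2000 = 0.1150 → 11.5 cM.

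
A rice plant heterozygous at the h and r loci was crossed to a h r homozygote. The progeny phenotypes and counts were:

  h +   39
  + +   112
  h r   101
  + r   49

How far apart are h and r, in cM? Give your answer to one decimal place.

The two most frequent classes, + + (112) and h r (101), are the parental types, so the F1 was + + / h r.
The recombinant classes are + r and h +: 49 + 39 = 88.
Recombination frequency = 88/301 = 0.2924 ≈ 29.2%, i.e. 29.2 cM.

29.2 cM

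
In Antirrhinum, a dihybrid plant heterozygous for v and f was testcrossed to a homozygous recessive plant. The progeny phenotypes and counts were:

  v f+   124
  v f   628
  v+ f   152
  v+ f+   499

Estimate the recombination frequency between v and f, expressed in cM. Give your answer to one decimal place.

19.7 cM

The two most frequent classes, v+ f+ (499) and v f (628), are the parental types, so the F1 was v+ f+ / v f.
The recombinant classes are v+ f and v f+: 152 + 124 = 276.
Recombination frequency = 276/1403 = 0.1967 ≈ 19.7%, i.e. 19.7 cM.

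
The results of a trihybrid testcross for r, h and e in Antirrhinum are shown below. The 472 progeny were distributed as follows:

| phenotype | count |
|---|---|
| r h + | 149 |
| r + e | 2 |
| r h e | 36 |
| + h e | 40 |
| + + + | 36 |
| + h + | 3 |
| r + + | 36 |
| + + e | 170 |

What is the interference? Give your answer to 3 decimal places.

The two most frequent reciprocal classes, + + e and r h +, are the parental types, so the F1 was + + e / r h +.
The two rarest classes, r + e and + h +, are the double crossovers. Comparing them with the parentals, only the r allele has switched, so r is the middle locus and the order is e – r – h.
e–r: (72 + 5)/472 = 0.1631; r–h: (76 + 5)/472 = 0.1716.
Expected DCO frequency = 0.1631 × 0.1716 ≈ 0.02799; observed = 5/472 ≈ 0.01059.
Coefficient of coincidence = 0.01059/0.02799 ≈ 0.378; interference = 1 − 0.378 = 0.622.

0.622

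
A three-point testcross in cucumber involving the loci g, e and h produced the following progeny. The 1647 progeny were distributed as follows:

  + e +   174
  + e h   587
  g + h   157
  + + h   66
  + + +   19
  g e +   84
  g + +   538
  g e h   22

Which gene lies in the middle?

The two most frequent reciprocal classes, + e h and g + +, are the parental types, so the F1 was + e h / g + +.
The two rarest classes, g e h and + + +, are the double crossovers. Comparing them with the parentals, only the g allele has switched, so g is the middle locus and the order is e – g – h.

g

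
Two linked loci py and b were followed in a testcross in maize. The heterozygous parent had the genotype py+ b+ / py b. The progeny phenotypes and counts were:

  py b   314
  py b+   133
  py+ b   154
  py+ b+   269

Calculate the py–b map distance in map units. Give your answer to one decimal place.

33.0 map units

The recombinant classes are py+ b and py b+: 154 + 133 = 287.
Recombination frequency = 287/870 = 0.3299 ≈ 33.0%, i.e. 33.0 map units.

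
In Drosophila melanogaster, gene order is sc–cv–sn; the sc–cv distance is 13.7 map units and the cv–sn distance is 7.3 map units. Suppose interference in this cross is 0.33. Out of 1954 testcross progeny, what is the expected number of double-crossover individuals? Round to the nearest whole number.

Map distances give recombination frequencies of 0.137 and 0.073 for the two intervals.
With interference 0.33 (so coincidence = 0.67), expected double-crossover frequency = 0.137 × 0.073 × 0.67 = 0.00670.
Expected number = 0.00670 × 1954 = 13.09 ≈ 13.

13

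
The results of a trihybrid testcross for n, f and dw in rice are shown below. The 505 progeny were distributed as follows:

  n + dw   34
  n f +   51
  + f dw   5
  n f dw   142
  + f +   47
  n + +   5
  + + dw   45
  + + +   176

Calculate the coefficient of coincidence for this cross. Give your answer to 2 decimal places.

0.52

The two most frequent reciprocal classes, n f dw and + + +, are the parental types, so the F1 was n f dw / + + +.
The two rarest classes, + f dw and n + +, are the double crossovers. Comparing them with the parentals, only the n allele has switched, so n is the middle locus and the order is dw – n – f.
dw–n: (96 + 10)/505 = 0.2099; n–f: (81 + 10)/505 = 0.1802.
Expected DCO frequency = 0.2099 × 0.1802 ≈ 0.03782; observed = 10/505 ≈ 0.01980.
Coefficient of coincidence = 0.01980/0.03782 ≈ 0.52.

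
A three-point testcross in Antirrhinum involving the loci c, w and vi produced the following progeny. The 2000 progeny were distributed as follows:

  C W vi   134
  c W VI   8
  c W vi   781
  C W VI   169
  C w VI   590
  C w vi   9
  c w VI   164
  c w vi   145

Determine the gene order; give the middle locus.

vi

The two most frequent reciprocal classes, c W vi and C w VI, are the parental types, so the F1 was c W vi / C w VI.
The two rarest classes, c W VI and C w vi, are the double crossovers. Comparing them with the parentals, only the vi allele has switched, so vi is the middle locus and the order is w – vi – c.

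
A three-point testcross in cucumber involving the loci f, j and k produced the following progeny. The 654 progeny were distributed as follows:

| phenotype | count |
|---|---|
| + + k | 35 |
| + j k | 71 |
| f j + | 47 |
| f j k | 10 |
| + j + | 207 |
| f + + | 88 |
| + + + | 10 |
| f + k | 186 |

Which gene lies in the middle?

j

The two most frequent reciprocal classes, + j + and f + k, are the parental types, so the F1 was + j + / f + k.
The two rarest classes, + + + and f j k, are the double crossovers. Comparing them with the parentals, only the j allele has switched, so j is the middle locus and the order is k – j – f.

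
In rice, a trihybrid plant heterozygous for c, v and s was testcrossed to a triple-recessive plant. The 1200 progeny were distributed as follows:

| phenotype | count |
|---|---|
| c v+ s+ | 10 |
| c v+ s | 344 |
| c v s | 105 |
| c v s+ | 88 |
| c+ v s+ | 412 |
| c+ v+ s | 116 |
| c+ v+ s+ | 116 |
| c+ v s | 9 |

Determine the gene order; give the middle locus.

s

The two most frequent reciprocal classes, c+ v s+ and c v+ s, are the parental types, so the F1 was c+ v s+ / c v+ s.
The two rarest classes, c+ v s and c v+ s+, are the double crossovers. Comparing them with the parentals, only the s allele has switched, so s is the middle locus and the order is c – s – v.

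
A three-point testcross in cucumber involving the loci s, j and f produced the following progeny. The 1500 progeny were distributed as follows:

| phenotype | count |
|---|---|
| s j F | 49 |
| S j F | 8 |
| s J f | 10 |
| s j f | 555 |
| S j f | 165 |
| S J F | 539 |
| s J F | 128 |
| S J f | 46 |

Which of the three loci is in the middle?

The two most frequent reciprocal classes, s j f and S J F, are the parental types, so the F1 was s j f / S J F.
The two rarest classes, s J f and S j F, are the double crossovers. Comparing them with the parentals, only the j allele has switched, so j is the middle locus and the order is s – j – f.

j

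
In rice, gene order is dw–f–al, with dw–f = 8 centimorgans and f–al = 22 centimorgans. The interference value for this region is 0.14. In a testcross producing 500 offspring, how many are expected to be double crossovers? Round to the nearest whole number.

8

Map distances give recombination frequencies of 0.080 and 0.220 for the two intervals.
With interference 0.14 (so coincidence = 0.86), expected double-crossover frequency = 0.080 × 0.220 × 0.86 = 0.01514.
Expected number = 0.01514 × 500 = 7.57 ≈ 8.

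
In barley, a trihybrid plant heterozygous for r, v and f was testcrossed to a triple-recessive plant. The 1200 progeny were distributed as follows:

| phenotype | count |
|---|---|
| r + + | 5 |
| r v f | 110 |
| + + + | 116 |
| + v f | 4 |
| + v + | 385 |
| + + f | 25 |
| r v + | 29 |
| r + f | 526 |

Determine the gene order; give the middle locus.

The two most frequent reciprocal classes, r + f and + v +, are the parental types, so the F1 was r + f / + v +.
The two rarest classes, r + + and + v f, are the double crossovers. Comparing them with the parentals, only the f allele has switched, so f is the middle locus and the order is r – f – v.

f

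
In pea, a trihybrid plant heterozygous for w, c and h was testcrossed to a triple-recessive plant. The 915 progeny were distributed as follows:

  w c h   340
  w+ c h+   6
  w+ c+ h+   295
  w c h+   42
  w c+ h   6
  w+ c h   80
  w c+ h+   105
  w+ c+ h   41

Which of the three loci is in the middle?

The two most frequent reciprocal classes, w c h and w+ c+ h+, are the parental types, so the F1 was w c h / w+ c+ h+.
The two rarest classes, w c+ h and w+ c h+, are the double crossovers. Comparing them with the parentals, only the c allele has switched, so c is the middle locus and the order is h – c – w.

c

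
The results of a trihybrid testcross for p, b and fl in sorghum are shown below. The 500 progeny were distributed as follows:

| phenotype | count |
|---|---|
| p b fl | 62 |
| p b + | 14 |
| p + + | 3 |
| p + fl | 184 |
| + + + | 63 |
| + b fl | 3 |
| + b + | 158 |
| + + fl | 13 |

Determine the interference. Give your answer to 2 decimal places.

0.31

The two most frequent reciprocal classes, + b + and p + fl, are the parental types, so the F1 was + b + / p + fl.
The two rarest classes, + b fl and p + +, are the double crossovers. Comparing them with the parentals, only the fl allele has switched, so fl is the middle locus and the order is b – fl – p.
b–fl: (125 + 6)/500 = 0.2620; fl–p: (27 + 6)/500 = 0.0660.
Expected DCO frequency = 0.2620 × 0.0660 ≈ 0.01729; observed = 6/500 ≈ 0.01200.
Coefficient of coincidence = 0.01200/0.01729 ≈ 0.69; interference = 1 − 0.69 = 0.31.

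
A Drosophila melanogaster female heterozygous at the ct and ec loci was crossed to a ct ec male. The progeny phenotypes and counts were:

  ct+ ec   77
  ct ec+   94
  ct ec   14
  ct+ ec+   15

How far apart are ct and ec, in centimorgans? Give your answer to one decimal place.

The two most frequent classes, ct+ ec (77) and ct ec+ (94), are the parental types, so the F1 was ct+ ec / ct ec+.
The recombinant classes are ct+ ec+ and ct ec: 15 + 14 = 29.
Recombination frequency = 29/200 = 0.1450 ≈ 14.5%, i.e. 14.5 centimorgans.

14.5 centimorgans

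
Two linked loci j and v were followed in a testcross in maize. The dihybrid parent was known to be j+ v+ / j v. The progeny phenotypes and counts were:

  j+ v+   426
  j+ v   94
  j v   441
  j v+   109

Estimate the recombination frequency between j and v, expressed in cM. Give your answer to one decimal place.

19.0 cM

The recombinant classes are j+ v and j v+: 94 + 109 = 203.
Recombination frequency = 203/1070 = 0.1897 ≈ 19.0%, i.e. 19.0 cM.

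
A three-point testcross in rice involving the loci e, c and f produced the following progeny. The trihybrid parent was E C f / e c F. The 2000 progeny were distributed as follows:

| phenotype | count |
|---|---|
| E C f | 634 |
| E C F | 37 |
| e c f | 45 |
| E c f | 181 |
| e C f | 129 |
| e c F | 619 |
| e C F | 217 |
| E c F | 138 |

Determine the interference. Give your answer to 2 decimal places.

The two rarest classes, E C F and e c f, are the double crossovers. Comparing them with the parentals, only the f allele has switched, so f is the middle locus and the order is e – f – c.
e–f: (267 + 82)/2000 = 0.1745; f–c: (398 + 82)/2000 = 0.2400.
Expected DCO frequency = 0.1745 × 0.2400 ≈ 0.04188; observed = 82/2000 ≈ 0.04100.
Coefficient of coincidence = 0.04100/0.04188 ≈ 0.98; interference = 1 − 0.98 = 0.02.

0.02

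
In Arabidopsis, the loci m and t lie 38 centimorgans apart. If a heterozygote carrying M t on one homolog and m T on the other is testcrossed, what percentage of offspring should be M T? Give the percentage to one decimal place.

A map distance of 38 centimorgans corresponds to a recombination frequency of 0.380.
The F1 is M t / m T, so M T is a recombinant gamete class with expected frequency r/2 = 0.380/2 = 0.1900.
That is 0.1900 = 19.0% of the progeny.

19.0%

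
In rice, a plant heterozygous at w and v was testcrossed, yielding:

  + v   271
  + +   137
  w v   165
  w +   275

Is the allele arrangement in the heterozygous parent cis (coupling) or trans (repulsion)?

The two most frequent classes are + v (271) and w + (275); these are the parental (non-recombinant) types.
So the F1 carried + v on one chromosome and w + on the other — the recessive alleles are on opposite chromosomes (trans / repulsion).

trans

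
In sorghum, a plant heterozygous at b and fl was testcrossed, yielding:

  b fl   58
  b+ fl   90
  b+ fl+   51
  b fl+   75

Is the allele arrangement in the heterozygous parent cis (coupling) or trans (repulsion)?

trans

The two most frequent classes are b+ fl (90) and b fl+ (75); these are the parental (non-recombinant) types.
So the F1 carried b+ fl on one chromosome and b fl+ on the other — the recessive alleles are on opposite chromosomes (trans / repulsion).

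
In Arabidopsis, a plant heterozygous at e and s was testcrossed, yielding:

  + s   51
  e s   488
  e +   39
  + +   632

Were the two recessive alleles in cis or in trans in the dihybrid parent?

The two most frequent classes are + + (632) and e s (488); these are the parental (non-recombinant) types.
So the F1 carried + + on one chromosome and e s on the other — the recessive alleles are on the same chromosome (cis / coupling).

cis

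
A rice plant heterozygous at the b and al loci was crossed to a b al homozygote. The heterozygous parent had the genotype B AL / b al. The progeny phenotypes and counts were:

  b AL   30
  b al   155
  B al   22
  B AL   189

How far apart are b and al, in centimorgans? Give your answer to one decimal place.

13.1 centimorgans

The recombinant classes are B al and b AL: 22 + 30 = 52.
Recombination frequency = 52/396 = 0.1313 ≈ 13.1%, i.e. 13.1 centimorgans.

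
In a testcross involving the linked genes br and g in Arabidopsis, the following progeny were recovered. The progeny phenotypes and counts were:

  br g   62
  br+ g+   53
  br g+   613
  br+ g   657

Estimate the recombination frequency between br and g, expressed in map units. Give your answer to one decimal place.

The two most frequent classes, br+ g (657) and br g+ (613), are the parental types, so the F1 was br+ g / br g+.
The recombinant classes are br+ g+ and br g: 53 + 62 = 115.
Recombination frequency = 115/1385 = 0.0830 ≈ 8.3%, i.e. 8.3 map units.

8.3 map units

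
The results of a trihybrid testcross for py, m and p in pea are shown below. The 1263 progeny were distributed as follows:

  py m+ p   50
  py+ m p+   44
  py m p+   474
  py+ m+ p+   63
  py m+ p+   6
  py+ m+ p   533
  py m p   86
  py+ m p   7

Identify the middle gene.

The two most frequent reciprocal classes, py m p+ and py+ m+ p, are the parental types, so the F1 was py m p+ / py+ m+ p.
The two rarest classes, py m+ p+ and py+ m p, are the double crossovers. Comparing them with the parentals, only the m allele has switched, so m is the middle locus and the order is py – m – p.

m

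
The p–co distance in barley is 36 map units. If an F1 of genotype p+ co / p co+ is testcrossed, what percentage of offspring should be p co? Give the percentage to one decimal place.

A map distance of 36 map units corresponds to a recombination frequency of 0.360.
The F1 is p+ co / p co+, so p co is a recombinant gamete class with expected frequency r/2 = 0.360/2 = 0.1800.
That is 0.1800 = 18.0% of the progeny.

18.0%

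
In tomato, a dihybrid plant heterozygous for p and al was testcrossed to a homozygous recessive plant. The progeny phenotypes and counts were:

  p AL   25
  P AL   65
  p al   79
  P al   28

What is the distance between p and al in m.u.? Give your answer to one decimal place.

26.9 m.u.

The two most frequent classes, P AL (65) and p al (79), are the parental types, so the F1 was P AL / p al.
The recombinant classes are P al and p AL: 28 + 25 = 53.
Recombination frequency = 53/197 = 0.2690 ≈ 26.9%, i.e. 26.9 m.u.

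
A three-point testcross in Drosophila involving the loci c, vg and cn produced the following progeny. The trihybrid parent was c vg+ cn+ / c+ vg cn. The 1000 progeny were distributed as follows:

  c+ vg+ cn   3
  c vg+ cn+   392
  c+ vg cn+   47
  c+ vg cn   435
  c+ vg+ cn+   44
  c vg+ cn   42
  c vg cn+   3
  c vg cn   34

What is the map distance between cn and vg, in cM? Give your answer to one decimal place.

The two rarest classes, c vg cn+ and c+ vg+ cn, are the double crossovers. Comparing them with the parentals, only the vg allele has switched, so vg is the middle locus and the order is c – vg – cn.
Crossovers in the vg–cn interval produce the single-crossover classes c vg+ cn and c+ vg cn+ (42 + 47 = 89) plus the double crossovers (6).
RF(vg–cn) = (89 + 6) / 1000 = 95/1000 = 0.0950 → 9.5 cM.

9.5 cM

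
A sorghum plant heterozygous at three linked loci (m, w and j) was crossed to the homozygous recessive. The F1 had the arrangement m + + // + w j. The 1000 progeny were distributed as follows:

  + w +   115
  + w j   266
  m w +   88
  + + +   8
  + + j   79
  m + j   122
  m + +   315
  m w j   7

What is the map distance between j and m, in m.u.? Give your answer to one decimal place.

The two rarest classes, + + + and m w j, are the double crossovers. Comparing them with the parentals, only the m allele has switched, so m is the middle locus and the order is j – m – w.
Crossovers in the j–m interval produce the single-crossover classes m + j and + w + (122 + 115 = 237) plus the double crossovers (15).
RF(j–m) = (237 + 15) / 1000 = 252/1000 = 0.2520 → 25.2 m.u.

25.2 m.u.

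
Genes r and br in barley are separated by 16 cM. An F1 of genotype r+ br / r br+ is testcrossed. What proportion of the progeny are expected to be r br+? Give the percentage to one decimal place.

42.0%

A map distance of 16 cM corresponds to a recombination frequency of 0.160.
The F1 is r+ br / r br+, so r br+ is a parental gamete class with expected frequency (1 − r)/2 = 0.840/2 = 0.4200.
That is 0.4200 = 42.0% of the progeny.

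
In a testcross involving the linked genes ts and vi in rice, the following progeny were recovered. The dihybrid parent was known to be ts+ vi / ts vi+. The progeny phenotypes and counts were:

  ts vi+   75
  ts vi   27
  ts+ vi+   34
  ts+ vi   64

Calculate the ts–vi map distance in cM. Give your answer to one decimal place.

The recombinant classes are ts+ vi+ and ts vi: 34 + 27 = 61.
Recombination frequency = 61/200 = 0.3050 ≈ 30.5%, i.e. 30.5 cM.

30.5 cM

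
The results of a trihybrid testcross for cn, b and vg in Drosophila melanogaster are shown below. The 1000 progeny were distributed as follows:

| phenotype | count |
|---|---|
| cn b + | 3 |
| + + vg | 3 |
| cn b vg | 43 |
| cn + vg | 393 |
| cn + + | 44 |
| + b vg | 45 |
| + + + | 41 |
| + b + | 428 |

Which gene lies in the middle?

The two most frequent reciprocal classes, cn + vg and + b +, are the parental types, so the F1 was cn + vg / + b +.
The two rarest classes, + + vg and cn b +, are the double crossovers. Comparing them with the parentals, only the cn allele has switched, so cn is the middle locus and the order is b – cn – vg.

cn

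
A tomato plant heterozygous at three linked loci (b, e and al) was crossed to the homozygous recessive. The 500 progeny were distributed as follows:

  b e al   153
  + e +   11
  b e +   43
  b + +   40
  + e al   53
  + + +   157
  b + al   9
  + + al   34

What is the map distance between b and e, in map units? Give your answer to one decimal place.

The two most frequent reciprocal classes, + + + and b e al, are the parental types, so the F1 was + + + / b e al.
The two rarest classes, + e + and b + al, are the double crossovers. Comparing them with the parentals, only the e allele has switched, so e is the middle locus and the order is b – e – al.
Crossovers in the b–e interval produce the single-crossover classes b + + and + e al (40 + 53 = 93) plus the double crossovers (20).
RF(b–e) = (93 + 20) / 500 = 113/500 = 0.2260 → 22.6 map units.

22.6 map units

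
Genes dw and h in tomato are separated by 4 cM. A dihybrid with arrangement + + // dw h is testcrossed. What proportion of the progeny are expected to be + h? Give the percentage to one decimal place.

2.0%

A map distance of 4 cM corresponds to a recombination frequency of 0.040.
The F1 is + + / dw h, so + h is a recombinant gamete class with expected frequency r/2 = 0.040/2 = 0.0200.
That is 0.0200 = 2.0% of the progeny.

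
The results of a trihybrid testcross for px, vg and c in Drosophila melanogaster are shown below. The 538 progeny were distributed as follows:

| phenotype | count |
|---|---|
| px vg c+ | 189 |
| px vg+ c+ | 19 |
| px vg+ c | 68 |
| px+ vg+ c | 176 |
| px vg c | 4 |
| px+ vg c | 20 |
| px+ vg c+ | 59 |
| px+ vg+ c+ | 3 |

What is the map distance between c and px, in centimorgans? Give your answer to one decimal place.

24.9 centimorgans

The two most frequent reciprocal classes, px+ vg+ c and px vg c+, are the parental types, so the F1 was px+ vg+ c / px vg c+.
The two rarest classes, px+ vg+ c+ and px vg c, are the double crossovers. Comparing them with the parentals, only the c allele has switched, so c is the middle locus and the order is vg – c – px.
Crossovers in the c–px interval produce the single-crossover classes px vg+ c and px+ vg c+ (68 + 59 = 127) plus the double crossovers (7).
RF(c–px) = (127 + 7) / 538 = 134/538 = 0.2491 → 24.9 centimorgans.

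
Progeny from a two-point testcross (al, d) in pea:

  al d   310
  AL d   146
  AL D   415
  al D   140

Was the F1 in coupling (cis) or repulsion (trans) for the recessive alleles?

The two most frequent classes are AL D (415) and al d (310); these are the parental (non-recombinant) types.
So the F1 carried AL D on one chromosome and al d on the other — the recessive alleles are on the same chromosome (cis / coupling).

cis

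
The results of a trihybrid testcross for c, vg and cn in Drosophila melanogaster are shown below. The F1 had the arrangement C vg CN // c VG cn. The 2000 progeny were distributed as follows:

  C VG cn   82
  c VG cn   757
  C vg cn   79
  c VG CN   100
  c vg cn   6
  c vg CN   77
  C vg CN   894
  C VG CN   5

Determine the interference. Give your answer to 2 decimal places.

The two rarest classes, C VG CN and c vg cn, are the double crossovers. Comparing them with the parentals, only the vg allele has switched, so vg is the middle locus and the order is cn – vg – c.
cn–vg: (179 + 11)/2000 = 0.0950; vg–c: (159 + 11)/2000 = 0.0850.
Expected DCO frequency = 0.0950 × 0.0850 ≈ 0.00808; observed = 11/2000 ≈ 0.00550.
Coefficient of coincidence = 0.00550/0.00808 ≈ 0.68; interference = 1 − 0.68 = 0.32.

0.32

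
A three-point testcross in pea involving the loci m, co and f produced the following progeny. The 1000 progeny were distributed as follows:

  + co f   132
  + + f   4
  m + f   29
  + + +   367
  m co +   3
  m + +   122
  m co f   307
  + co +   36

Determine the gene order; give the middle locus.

f

The two most frequent reciprocal classes, + + + and m co f, are the parental types, so the F1 was + + + / m co f.
The two rarest classes, + + f and m co +, are the double crossovers. Comparing them with the parentals, only the f allele has switched, so f is the middle locus and the order is m – f – co.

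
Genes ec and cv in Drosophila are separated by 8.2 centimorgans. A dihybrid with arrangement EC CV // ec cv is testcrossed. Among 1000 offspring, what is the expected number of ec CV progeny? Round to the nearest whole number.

A map distance of 8.2 centimorgans corresponds to a recombination frequency of 0.082.
The F1 is EC CV / ec cv, so ec CV is a recombinant gamete class with expected frequency r/2 = 0.082/2 = 0.0410.
Expected number = 0.0410 × 1000 = 41.00 ≈ 41.

41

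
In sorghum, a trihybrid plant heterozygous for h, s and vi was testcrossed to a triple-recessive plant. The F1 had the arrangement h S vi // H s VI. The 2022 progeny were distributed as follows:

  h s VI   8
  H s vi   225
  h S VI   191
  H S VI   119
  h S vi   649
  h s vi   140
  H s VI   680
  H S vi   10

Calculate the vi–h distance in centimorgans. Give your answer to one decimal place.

The two rarest classes, H S vi and h s VI, are the double crossovers. Comparing them with the parentals, only the h allele has switched, so h is the middle locus and the order is vi – h – s.
Crossovers in the vi–h interval produce the single-crossover classes h S VI and H s vi (191 + 225 = 416) plus the double crossovers (18).
RF(vi–h) = (416 + 18) / 2022 = 434/2022 = 0.2146 → 21.5 centimorgans.

21.5 centimorgans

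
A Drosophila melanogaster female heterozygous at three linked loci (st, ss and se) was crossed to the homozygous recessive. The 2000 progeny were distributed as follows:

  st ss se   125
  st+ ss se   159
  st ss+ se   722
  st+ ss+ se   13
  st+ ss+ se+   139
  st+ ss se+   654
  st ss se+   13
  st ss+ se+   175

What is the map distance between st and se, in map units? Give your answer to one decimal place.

The two most frequent reciprocal classes, st ss+ se and st+ ss se+, are the parental types, so the F1 was st ss+ se / st+ ss se+.
The two rarest classes, st+ ss+ se and st ss se+, are the double crossovers. Comparing them with the parentals, only the st allele has switched, so st is the middle locus and the order is ss – st – se.
Crossovers in the st–se interval produce the single-crossover classes st ss+ se+ and st+ ss se (175 + 159 = 334) plus the double crossovers (26).
RF(st–se) = (334 + 26) / 2000 = 360/2000 = 0.1800 → 18.0 map units.

18.0 map units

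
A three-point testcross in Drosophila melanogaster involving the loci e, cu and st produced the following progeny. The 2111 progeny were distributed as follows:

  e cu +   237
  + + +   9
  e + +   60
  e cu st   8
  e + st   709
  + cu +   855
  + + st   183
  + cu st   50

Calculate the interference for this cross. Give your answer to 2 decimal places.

The two most frequent reciprocal classes, e + st and + cu +, are the parental types, so the F1 was e + st / + cu +.
The two rarest classes, e cu st and + + +, are the double crossovers. Comparing them with the parentals, only the cu allele has switched, so cu is the middle locus and the order is e – cu – st.
e–cu: (420 + 17)/2111 = 0.2070; cu–st: (110 + 17)/2111 = 0.0602.
Expected DCO frequency = 0.2070 × 0.0602 ≈ 0.01246; observed = 17/2111 ≈ 0.00805.
Coefficient of coincidence = 0.00805/0.01246 ≈ 0.65; interference = 1 − 0.65 = 0.35.

0.35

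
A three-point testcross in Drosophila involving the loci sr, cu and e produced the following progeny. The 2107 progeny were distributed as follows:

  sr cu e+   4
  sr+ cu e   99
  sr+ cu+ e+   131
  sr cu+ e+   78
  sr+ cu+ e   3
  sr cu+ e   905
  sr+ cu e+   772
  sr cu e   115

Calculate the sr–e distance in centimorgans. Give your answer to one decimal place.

The two most frequent reciprocal classes, sr cu+ e and sr+ cu e+, are the parental types, so the F1 was sr cu+ e / sr+ cu e+.
The two rarest classes, sr+ cu+ e and sr cu e+, are the double crossovers. Comparing them with the parentals, only the sr allele has switched, so sr is the middle locus and the order is e – sr – cu.
Crossovers in the e–sr interval produce the single-crossover classes sr cu+ e+ and sr+ cu e (78 + 99 = 177) plus the double crossovers (7).
RF(e–sr) = (177 + 7) / 2107 = 184/2107 = 0.0873 → 8.7 centimorgans.

8.7 centimorgans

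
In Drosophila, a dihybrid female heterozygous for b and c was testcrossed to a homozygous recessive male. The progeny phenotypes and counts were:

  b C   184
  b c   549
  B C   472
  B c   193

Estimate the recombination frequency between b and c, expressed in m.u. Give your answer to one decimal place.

27.0 m.u.

The two most frequent classes, B C (472) and b c (549), are the parental types, so the F1 was B C / b c.
The recombinant classes are B c and b C: 193 + 184 = 377.
Recombination frequency = 377/1398 = 0.2697 ≈ 27.0%, i.e. 27.0 m.u.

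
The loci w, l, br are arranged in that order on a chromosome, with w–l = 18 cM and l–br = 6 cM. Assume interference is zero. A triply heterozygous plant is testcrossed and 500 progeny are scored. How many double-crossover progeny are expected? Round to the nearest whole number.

Map distances give recombination frequencies of 0.180 and 0.060 for the two intervals.
With no interference, expected double-crossover frequency = 0.180 × 0.060 = 0.01080.
Expected number = 0.01080 × 500 = 5.40 ≈ 5.

5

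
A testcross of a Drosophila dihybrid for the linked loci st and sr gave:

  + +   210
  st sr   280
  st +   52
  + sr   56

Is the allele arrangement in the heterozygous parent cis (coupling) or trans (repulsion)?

The two most frequent classes are + + (210) and st sr (280); these are the parental (non-recombinant) types.
So the F1 carried + + on one chromosome and st sr on the other — the recessive alleles are on the same chromosome (cis / coupling).

cis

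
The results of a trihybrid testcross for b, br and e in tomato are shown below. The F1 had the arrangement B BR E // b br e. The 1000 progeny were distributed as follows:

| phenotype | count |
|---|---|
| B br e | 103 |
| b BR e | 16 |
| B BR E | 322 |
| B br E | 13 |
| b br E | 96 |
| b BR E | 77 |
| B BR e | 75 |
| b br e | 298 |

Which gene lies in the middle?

The two rarest classes, B br E and b BR e, are the double crossovers. Comparing them with the parentals, only the br allele has switched, so br is the middle locus and the order is e – br – b.

br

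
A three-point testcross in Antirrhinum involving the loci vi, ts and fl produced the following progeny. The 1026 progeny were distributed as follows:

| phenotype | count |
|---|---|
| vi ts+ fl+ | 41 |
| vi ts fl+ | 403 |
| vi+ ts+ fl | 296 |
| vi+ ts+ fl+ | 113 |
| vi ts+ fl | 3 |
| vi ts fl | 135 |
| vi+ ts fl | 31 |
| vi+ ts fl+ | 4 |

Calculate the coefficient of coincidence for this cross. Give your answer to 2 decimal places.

The two most frequent reciprocal classes, vi ts fl+ and vi+ ts+ fl, are the parental types, so the F1 was vi ts fl+ / vi+ ts+ fl.
The two rarest classes, vi+ ts fl+ and vi ts+ fl, are the double crossovers. Comparing them with the parentals, only the vi allele has switched, so vi is the middle locus and the order is ts – vi – fl.
ts–vi: (72 + 7)/1026 = 0.0770; vi–fl: (248 + 7)/1026 = 0.2485.
Expected DCO frequency = 0.0770 × 0.2485 ≈ 0.01913; observed = 7/1026 ≈ 0.00682.
Coefficient of coincidence = 0.00682/0.01913 ≈ 0.36.

0.36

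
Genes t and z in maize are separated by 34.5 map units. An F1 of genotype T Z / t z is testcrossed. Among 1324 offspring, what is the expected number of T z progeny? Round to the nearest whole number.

A map distance of 34.5 map units corresponds to a recombination frequency of 0.345.
The F1 is T Z / t z, so T z is a recombinant gamete class with expected frequency r/2 = 0.345/2 = 0.1725.
Expected number = 0.1725 × 1324 = 228.39 ≈ 228.

228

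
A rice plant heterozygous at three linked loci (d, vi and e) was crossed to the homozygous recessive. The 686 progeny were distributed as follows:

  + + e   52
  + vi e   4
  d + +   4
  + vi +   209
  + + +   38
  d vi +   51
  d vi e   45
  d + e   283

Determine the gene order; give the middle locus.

e

The two most frequent reciprocal classes, d + e and + vi +, are the parental types, so the F1 was d + e / + vi +.
The two rarest classes, d + + and + vi e, are the double crossovers. Comparing them with the parentals, only the e allele has switched, so e is the middle locus and the order is d – e – vi.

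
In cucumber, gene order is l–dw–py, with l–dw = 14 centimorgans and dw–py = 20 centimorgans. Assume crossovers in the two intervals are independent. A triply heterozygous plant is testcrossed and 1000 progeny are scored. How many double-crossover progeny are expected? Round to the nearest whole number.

28

Map distances give recombination frequencies of 0.140 and 0.200 for the two intervals.
With no interference, expected double-crossover frequency = 0.140 × 0.200 = 0.02800.
Expected number = 0.02800 × 1000 = 28.00 ≈ 28.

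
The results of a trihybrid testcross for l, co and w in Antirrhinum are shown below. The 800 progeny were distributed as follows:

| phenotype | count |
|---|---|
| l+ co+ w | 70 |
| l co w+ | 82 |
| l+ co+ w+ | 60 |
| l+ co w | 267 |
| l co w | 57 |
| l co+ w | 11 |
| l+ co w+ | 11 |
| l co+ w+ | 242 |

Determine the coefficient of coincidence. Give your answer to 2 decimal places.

The two most frequent reciprocal classes, l+ co w and l co+ w+, are the parental types, so the F1 was l+ co w / l co+ w+.
The two rarest classes, l+ co w+ and l co+ w, are the double crossovers. Comparing them with the parentals, only the w allele has switched, so w is the middle locus and the order is l – w – co.
l–w: (117 + 22)/800 = 0.1737; w–co: (152 + 22)/800 = 0.2175.
Expected DCO frequency = 0.1737 × 0.2175 ≈ 0.03778; observed = 22/800 ≈ 0.02750.
Coefficient of coincidence = 0.02750/0.03778 ≈ 0.73.

0.73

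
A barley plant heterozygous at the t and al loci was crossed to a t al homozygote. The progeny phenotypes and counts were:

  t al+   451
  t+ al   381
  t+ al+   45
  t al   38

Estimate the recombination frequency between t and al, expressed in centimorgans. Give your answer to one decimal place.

9.1 centimorgans

The two most frequent classes, t+ al (381) and t al+ (451), are the parental types, so the F1 was t+ al / t al+.
The recombinant classes are t+ al+ and t al: 45 + 38 = 83.
Recombination frequency = 83/915 = 0.0907 ≈ 9.1%, i.e. 9.1 centimorgans.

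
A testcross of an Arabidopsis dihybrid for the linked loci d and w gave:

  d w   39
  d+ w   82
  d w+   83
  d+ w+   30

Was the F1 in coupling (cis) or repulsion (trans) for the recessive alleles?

trans

The two most frequent classes are d+ w (82) and d w+ (83); these are the parental (non-recombinant) types.
So the F1 carried d+ w on one chromosome and d w+ on the other — the recessive alleles are on opposite chromosomes (trans / repulsion).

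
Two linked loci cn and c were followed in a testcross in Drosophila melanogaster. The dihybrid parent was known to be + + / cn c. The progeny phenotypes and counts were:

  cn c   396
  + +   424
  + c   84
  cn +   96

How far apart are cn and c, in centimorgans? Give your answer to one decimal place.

18.0 centimorgans

The recombinant classes are + c and cn +: 84 + 96 = 180.
Recombination frequency = 180/1000 = 0.1800 ≈ 18.0%, i.e. 18.0 centimorgans.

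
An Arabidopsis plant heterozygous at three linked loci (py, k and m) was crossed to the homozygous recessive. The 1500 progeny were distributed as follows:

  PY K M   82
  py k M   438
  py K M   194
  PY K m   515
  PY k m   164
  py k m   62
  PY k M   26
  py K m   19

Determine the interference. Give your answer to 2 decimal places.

0.11

The two most frequent reciprocal classes, PY K m and py k M, are the parental types, so the F1 was PY K m / py k M.
The two rarest classes, py K m and PY k M, are the double crossovers. Comparing them with the parentals, only the py allele has switched, so py is the middle locus and the order is k – py – m.
k–py: (358 + 45)/1500 = 0.2687; py–m: (144 + 45)/1500 = 0.1260.
Expected DCO frequency = 0.2687 × 0.1260 ≈ 0.03386; observed = 45/1500 ≈ 0.03000.
Coefficient of coincidence = 0.03000/0.03386 ≈ 0.89; interference = 1 − 0.89 = 0.11.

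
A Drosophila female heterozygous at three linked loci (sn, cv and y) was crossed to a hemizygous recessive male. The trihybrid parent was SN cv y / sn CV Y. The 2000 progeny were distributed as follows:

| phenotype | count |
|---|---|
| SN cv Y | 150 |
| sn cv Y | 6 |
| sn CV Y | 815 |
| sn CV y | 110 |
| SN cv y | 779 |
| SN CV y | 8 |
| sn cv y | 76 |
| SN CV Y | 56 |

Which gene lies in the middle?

cv

The two rarest classes, SN CV y and sn cv Y, are the double crossovers. Comparing them with the parentals, only the cv allele has switched, so cv is the middle locus and the order is sn – cv – y.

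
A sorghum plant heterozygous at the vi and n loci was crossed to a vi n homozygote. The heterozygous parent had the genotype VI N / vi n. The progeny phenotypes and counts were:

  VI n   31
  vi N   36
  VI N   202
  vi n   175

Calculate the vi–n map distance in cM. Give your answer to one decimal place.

15.1 cM

The recombinant classes are VI n and vi N: 31 + 36 = 67.
Recombination frequency = 67/444 = 0.1509 ≈ 15.1%, i.e. 15.1 cM.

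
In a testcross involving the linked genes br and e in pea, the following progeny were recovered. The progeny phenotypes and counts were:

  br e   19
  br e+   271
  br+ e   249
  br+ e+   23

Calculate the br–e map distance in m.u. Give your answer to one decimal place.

The two most frequent classes, br+ e (249) and br e+ (271), are the parental types, so the F1 was br+ e / br e+.
The recombinant classes are br+ e+ and br e: 23 + 19 = 42.
Recombination frequency = 42/562 = 0.0747 ≈ 7.5%, i.e. 7.5 m.u.

7.5 m.u.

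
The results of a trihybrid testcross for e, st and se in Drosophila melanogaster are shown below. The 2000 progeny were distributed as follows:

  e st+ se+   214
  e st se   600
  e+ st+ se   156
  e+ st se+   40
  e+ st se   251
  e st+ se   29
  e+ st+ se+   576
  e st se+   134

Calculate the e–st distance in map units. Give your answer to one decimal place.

26.7 map units

The two most frequent reciprocal classes, e+ st+ se+ and e st se, are the parental types, so the F1 was e+ st+ se+ / e st se.
The two rarest classes, e+ st se+ and e st+ se, are the double crossovers. Comparing them with the parentals, only the st allele has switched, so st is the middle locus and the order is e – st – se.
Crossovers in the e–st interval produce the single-crossover classes e st+ se+ and e+ st se (214 + 251 = 465) plus the double crossovers (69).
RF(e–st) = (465 + 69) / 2000 = 534/2000 = 0.2670 → 26.7 map units.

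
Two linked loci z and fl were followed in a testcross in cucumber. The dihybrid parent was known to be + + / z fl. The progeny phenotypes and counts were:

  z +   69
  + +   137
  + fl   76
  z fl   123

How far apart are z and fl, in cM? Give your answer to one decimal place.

The recombinant classes are + fl and z +: 76 + 69 = 145.
Recombination frequency = 145/405 = 0.3580 ≈ 35.8%, i.e. 35.8 cM.

35.8 cM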